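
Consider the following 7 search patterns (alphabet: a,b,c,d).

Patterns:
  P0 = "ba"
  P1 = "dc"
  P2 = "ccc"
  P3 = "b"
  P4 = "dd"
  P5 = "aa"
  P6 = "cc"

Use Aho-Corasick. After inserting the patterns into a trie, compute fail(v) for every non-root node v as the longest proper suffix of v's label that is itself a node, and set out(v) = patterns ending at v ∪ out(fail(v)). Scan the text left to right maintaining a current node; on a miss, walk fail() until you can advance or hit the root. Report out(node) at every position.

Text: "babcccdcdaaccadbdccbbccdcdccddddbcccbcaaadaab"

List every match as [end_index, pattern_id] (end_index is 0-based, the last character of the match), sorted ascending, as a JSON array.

Construct AC machine:
Trie nodes:
  n0 'ε': a→9 b→1 c→5 d→3
  n1 'b': a→2  ←P3
  n2 'ba': ·  ←P0
  n3 'd': c→4 d→8
  n4 'dc': ·  ←P1
  n5 'c': c→6
  n6 'cc': c→7  ←P6
  n7 'ccc': ·  ←P2
  n8 'dd': ·  ←P4
  n9 'a': a→10
  n10 'aa': ·  ←P5

BFS fail/out derivation:
  fail(1) 'b': from fail(0)=0 chase 'b': 0 ⇒ 0;  out={3}∪out(0)={3}
  fail(3) 'd': from fail(0)=0 chase 'd': 0 ⇒ 0;  out=∅∪out(0)=∅
  fail(5) 'c': from fail(0)=0 chase 'c': 0 ⇒ 0;  out=∅∪out(0)=∅
  fail(9) 'a': from fail(0)=0 chase 'a': 0 ⇒ 0;  out=∅∪out(0)=∅
  fail(2) 'ba': from fail(1)=0 chase 'a': 0 ⇒ 9;  out={0}∪out(9)={0}
  fail(4) 'dc': from fail(3)=0 chase 'c': 0 ⇒ 5;  out={1}∪out(5)={1}
  fail(6) 'cc': from fail(5)=0 chase 'c': 0 ⇒ 5;  out={6}∪out(5)={6}
  fail(8) 'dd': from fail(3)=0 chase 'd': 0 ⇒ 3;  out={4}∪out(3)={4}
  fail(10) 'aa': from fail(9)=0 chase 'a': 0 ⇒ 9;  out={5}∪out(9)={5}
  fail(7) 'ccc': from fail(6)=5 chase 'c': 5 ⇒ 6;  out={2}∪out(6)={2,6}

Scan:
[0] read 'b'  n0⇒n1  ** P3@[0:0]
[1] read 'a'  n1⇒n2  ** P0@[0:1]
[2] read 'b'  n2⇒n1 (fail-walked)  ** P3@[2:2]
[3] read 'c'  n1⇒n5 (fail-walked)
[4] read 'c'  n5⇒n6  ** P6@[3:4]
[5] read 'c'  n6⇒n7  ** P2@[3:5],P6@[4:5]
[6] read 'd'  n7⇒n3 (fail-walked)
[7] read 'c'  n3⇒n4  ** P1@[6:7]
[8] read 'd'  n4⇒n3 (fail-walked)
[9] read 'a'  n3⇒n9 (fail-walked)
[10] read 'a'  n9⇒n10  ** P5@[9:10]
[11] read 'c'  n10⇒n5 (fail-walked)
[12] read 'c'  n5⇒n6  ** P6@[11:12]
[13] read 'a'  n6⇒n9 (fail-walked)
[14] read 'd'  n9⇒n3 (fail-walked)
[15] read 'b'  n3⇒n1 (fail-walked)  ** P3@[15:15]
[16] read 'd'  n1⇒n3 (fail-walked)
[17] read 'c'  n3⇒n4  ** P1@[16:17]
[18] read 'c'  n4⇒n6 (fail-walked)  ** P6@[17:18]
[19] read 'b'  n6⇒n1 (fail-walked)  ** P3@[19:19]
[20] read 'b'  n1⇒n1 (fail-walked)  ** P3@[20:20]
[21] read 'c'  n1⇒n5 (fail-walked)
[22] read 'c'  n5⇒n6  ** P6@[21:22]
[23] read 'd'  n6⇒n3 (fail-walked)
[24] read 'c'  n3⇒n4  ** P1@[23:24]
[25] read 'd'  n4⇒n3 (fail-walked)
[26] read 'c'  n3⇒n4  ** P1@[25:26]
[27] read 'c'  n4⇒n6 (fail-walked)  ** P6@[26:27]
[28] read 'd'  n6⇒n3 (fail-walked)
[29] read 'd'  n3⇒n8  ** P4@[28:29]
[30] read 'd'  n8⇒n8 (fail-walked)  ** P4@[29:30]
[31] read 'd'  n8⇒n8 (fail-walked)  ** P4@[30:31]
[32] read 'b'  n8⇒n1 (fail-walked)  ** P3@[32:32]
[33] read 'c'  n1⇒n5 (fail-walked)
[34] read 'c'  n5⇒n6  ** P6@[33:34]
[35] read 'c'  n6⇒n7  ** P2@[33:35],P6@[34:35]
[36] read 'b'  n7⇒n1 (fail-walked)  ** P3@[36:36]
[37] read 'c'  n1⇒n5 (fail-walked)
[38] read 'a'  n5⇒n9 (fail-walked)
[39] read 'a'  n9⇒n10  ** P5@[38:39]
[40] read 'a'  n10⇒n10 (fail-walked)  ** P5@[39:40]
[41] read 'd'  n10⇒n3 (fail-walked)
[42] read 'a'  n3⇒n9 (fail-walked)
[43] read 'a'  n9⇒n10  ** P5@[42:43]
[44] read 'b'  n10⇒n1 (fail-walked)  ** P3@[44:44]

Result: [[0,3],[1,0],[2,3],[4,6],[5,2],[5,6],[7,1],[10,5],[12,6],[15,3],[17,1],[18,6],[19,3],[20,3],[22,6],[24,1],[26,1],[27,6],[29,4],[30,4],[31,4],[32,3],[34,6],[35,2],[35,6],[36,3],[39,5],[40,5],[43,5],[44,3]]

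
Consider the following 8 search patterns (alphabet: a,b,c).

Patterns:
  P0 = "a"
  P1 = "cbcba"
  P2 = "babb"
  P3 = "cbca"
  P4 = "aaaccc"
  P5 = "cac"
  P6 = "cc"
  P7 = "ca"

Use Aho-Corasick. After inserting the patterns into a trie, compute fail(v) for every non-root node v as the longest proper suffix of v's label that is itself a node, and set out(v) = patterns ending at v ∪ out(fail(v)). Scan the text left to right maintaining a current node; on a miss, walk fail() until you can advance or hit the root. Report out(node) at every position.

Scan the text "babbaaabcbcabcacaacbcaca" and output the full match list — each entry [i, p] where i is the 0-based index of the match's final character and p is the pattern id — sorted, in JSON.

Build:
Trie (insert patterns):
  0='ε' goto a→1 b→7 c→2
  1='a' goto a→12  [P0 ends]
  2='c' goto a→17 b→3 c→19
  3='cb' goto c→4
  4='cbc' goto a→11 b→5
  5='cbcb' goto a→6
  6='cbcba' goto ·  [P1 ends]
  7='b' goto a→8
  8='ba' goto b→9
  9='bab' goto b→10
  10='babb' goto ·  [P2 ends]
  11='cbca' goto ·  [P3 ends]
  12='aa' goto a→13
  13='aaa' goto c→14
  14='aaac' goto c→15
  15='aaacc' goto c→16
  16='aaaccc' goto ·  [P4 ends]
  17='ca' goto c→18  [P7 ends]
  18='cac' goto ·  [P5 ends]
  19='cc' goto ·  [P6 ends]

BFS fail/out derivation:
  fail(1) 'a': from fail(0)=0 chase 'a': 0 ⇒ 0;  out={0}∪out(0)={0}
  fail(2) 'c': from fail(0)=0 chase 'c': 0 ⇒ 0;  out=∅∪out(0)=∅
  fail(7) 'b': from fail(0)=0 chase 'b': 0 ⇒ 0;  out=∅∪out(0)=∅
  fail(3) 'cb': from fail(2)=0 chase 'b': 0 ⇒ 7;  out=∅∪out(7)=∅
  fail(8) 'ba': from fail(7)=0 chase 'a': 0 ⇒ 1;  out=∅∪out(1)={0}
  fail(12) 'aa': from fail(1)=0 chase 'a': 0 ⇒ 1;  out=∅∪out(1)={0}
  fail(17) 'ca': from fail(2)=0 chase 'a': 0 ⇒ 1;  out={7}∪out(1)={0,7}
  fail(19) 'cc': from fail(2)=0 chase 'c': 0 ⇒ 2;  out={6}∪out(2)={6}
  fail(4) 'cbc': from fail(3)=7 chase 'c': 7→0 ⇒ 2;  out=∅∪out(2)=∅
  fail(9) 'bab': from fail(8)=1 chase 'b': 1→0 ⇒ 7;  out=∅∪out(7)=∅
  fail(13) 'aaa': from fail(12)=1 chase 'a': 1 ⇒ 12;  out=∅∪out(12)={0}
  fail(18) 'cac': from fail(17)=1 chase 'c': 1→0 ⇒ 2;  out={5}∪out(2)={5}
  fail(5) 'cbcb': from fail(4)=2 chase 'b': 2 ⇒ 3;  out=∅∪out(3)=∅
  fail(10) 'babb': from fail(9)=7 chase 'b': 7→0 ⇒ 7;  out={2}∪out(7)={2}
  fail(11) 'cbca': from fail(4)=2 chase 'a': 2 ⇒ 17;  out={3}∪out(17)={0,3,7}
  fail(14) 'aaac': from fail(13)=12 chase 'c': 12→1→0 ⇒ 2;  out=∅∪out(2)=∅
  fail(6) 'cbcba': from fail(5)=3 chase 'a': 3→7 ⇒ 8;  out={1}∪out(8)={0,1}
  fail(15) 'aaacc': from fail(14)=2 chase 'c': 2 ⇒ 19;  out=∅∪out(19)={6}
  fail(16) 'aaaccc': from fail(15)=19 chase 'c': 19→2 ⇒ 19;  out={4}∪out(19)={4,6}

Text stream:
i=0 'b': node 0→7
i=1 'a': node 7→8  → match P0@[1:1]
i=2 'b': node 8→9
i=3 'b': node 9→10  → match P2@[0:3]
i=4 'a': node 10→8 (via fail)  → match P0@[4:4]
i=5 'a': node 8→12 (via fail)  → match P0@[5:5]
i=6 'a': node 12→13  → match P0@[6:6]
i=7 'b': node 13→7 (via fail)
i=8 'c': node 7→2 (via fail)
i=9 'b': node 2→3
i=10 'c': node 3→4
i=11 'a': node 4→11  → match P0@[11:11],P3@[8:11],P7@[10:11]
i=12 'b': node 11→7 (via fail)
i=13 'c': node 7→2 (via fail)
i=14 'a': node 2→17  → match P0@[14:14],P7@[13:14]
i=15 'c': node 17→18  → match P5@[13:15]
i=16 'a': node 18→17 (via fail)  → match P0@[16:16],P7@[15:16]
i=17 'a': node 17→12 (via fail)  → match P0@[17:17]
i=18 'c': node 12→2 (via fail)
i=19 'b': node 2→3
i=20 'c': node 3→4
i=21 'a': node 4→11  → match P0@[21:21],P3@[18:21],P7@[20:21]
i=22 'c': node 11→18 (via fail)  → match P5@[20:22]
i=23 'a': node 18→17 (via fail)  → match P0@[23:23],P7@[22:23]

All matches (sorted): [[1,0],[3,2],[4,0],[5,0],[6,0],[11,0],[11,3],[11,7],[14,0],[14,7],[15,5],[16,0],[16,7],[17,0],[21,0],[21,3],[21,7],[22,5],[23,0],[23,7]]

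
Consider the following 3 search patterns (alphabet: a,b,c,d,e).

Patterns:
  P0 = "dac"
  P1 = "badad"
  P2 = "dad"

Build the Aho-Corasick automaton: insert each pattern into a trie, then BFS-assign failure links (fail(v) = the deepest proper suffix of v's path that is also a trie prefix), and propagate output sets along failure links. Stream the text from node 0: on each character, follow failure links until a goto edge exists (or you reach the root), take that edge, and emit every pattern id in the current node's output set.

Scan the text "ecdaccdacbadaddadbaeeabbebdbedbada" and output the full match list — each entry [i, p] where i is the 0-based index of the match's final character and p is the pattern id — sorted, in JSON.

Build automaton:
Trie nodes:
  0='ε' goto b→4 d→1
  1='d' goto a→2
  2='da' goto c→3 d→9
  3='dac' goto ·  ←P0
  4='b' goto a→5
  5='ba' goto d→6
  6='bad' goto a→7
  7='bada' goto d→8
  8='badad' goto ·  ←P1
  9='dad' goto ·  ←P2

Failure links (BFS by depth):
  fail(1) 'd': from fail(0)=0 chase 'd': 0 ⇒ 0;  out=∅∪out(0)=∅
  fail(4) 'b': from fail(0)=0 chase 'b': 0 ⇒ 0;  out=∅∪out(0)=∅
  fail(2) 'da': from fail(1)=0 chase 'a': 0 ⇒ 0;  out=∅∪out(0)=∅
  fail(5) 'ba': from fail(4)=0 chase 'a': 0 ⇒ 0;  out=∅∪out(0)=∅
  fail(3) 'dac': from fail(2)=0 chase 'c': 0 ⇒ 0;  out={0}∪out(0)={0}
  fail(6) 'bad': from fail(5)=0 chase 'd': 0 ⇒ 1;  out=∅∪out(1)=∅
  fail(9) 'dad': from fail(2)=0 chase 'd': 0 ⇒ 1;  out={2}∪out(1)={2}
  fail(7) 'bada': from fail(6)=1 chase 'a': 1 ⇒ 2;  out=∅∪out(2)=∅
  fail(8) 'badad': from fail(7)=2 chase 'd': 2 ⇒ 9;  out={1}∪out(9)={1,2}

Scan:
pos 0 'e': at 0
pos 1 'c': at 0
pos 2 'd': at 1
pos 3 'a': at 2
pos 4 'c': at 3  ** P0@[2:4]
pos 5 'c': at 0 (fail-walked)
pos 6 'd': at 1
pos 7 'a': at 2
pos 8 'c': at 3  ** P0@[6:8]
pos 9 'b': at 4 (fail-walked)
pos 10 'a': at 5
pos 11 'd': at 6
pos 12 'a': at 7
pos 13 'd': at 8  ** P1@[9:13],P2@[11:13]
pos 14 'd': at 1 (fail-walked)
pos 15 'a': at 2
pos 16 'd': at 9  ** P2@[14:16]
pos 17 'b': at 4 (fail-walked)
pos 18 'a': at 5
pos 19 'e': at 0 (fail-walked)
pos 20 'e': at 0
pos 21 'a': at 0
pos 22 'b': at 4
pos 23 'b': at 4 (fail-walked)
pos 24 'e': at 0 (fail-walked)
pos 25 'b': at 4
pos 26 'd': at 1 (fail-walked)
pos 27 'b': at 4 (fail-walked)
pos 28 'e': at 0 (fail-walked)
pos 29 'd': at 1
pos 30 'b': at 4 (fail-walked)
pos 31 'a': at 5
pos 32 'd': at 6
pos 33 'a': at 7

All matches (sorted): [[4,0],[8,0],[13,1],[13,2],[16,2]]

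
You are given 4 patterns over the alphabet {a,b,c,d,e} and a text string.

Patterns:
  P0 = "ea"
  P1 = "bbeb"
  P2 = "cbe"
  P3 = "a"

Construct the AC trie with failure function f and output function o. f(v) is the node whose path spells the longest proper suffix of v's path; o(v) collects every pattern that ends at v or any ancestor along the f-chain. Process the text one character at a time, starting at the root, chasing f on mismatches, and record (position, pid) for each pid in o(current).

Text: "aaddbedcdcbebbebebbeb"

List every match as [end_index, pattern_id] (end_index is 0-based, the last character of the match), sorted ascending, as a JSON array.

Construct AC machine:
Trie nodes:
  0='ε' goto a→10 b→3 c→7 e→1
  1='e' goto a→2
  2='ea' goto ·  [P0 ends]
  3='b' goto b→4
  4='bb' goto e→5
  5='bbe' goto b→6
  6='bbeb' goto ·  [P1 ends]
  7='c' goto b→8
  8='cb' goto e→9
  9='cbe' goto ·  [P2 ends]
  10='a' goto ·  [P3 ends]

Failure links (BFS by depth):
  fail(1) 'e': from fail(0)=0 chase 'e': 0 ⇒ 0;  out=∅∪out(0)=∅
  fail(3) 'b': from fail(0)=0 chase 'b': 0 ⇒ 0;  out=∅∪out(0)=∅
  fail(7) 'c': from fail(0)=0 chase 'c': 0 ⇒ 0;  out=∅∪out(0)=∅
  fail(10) 'a': from fail(0)=0 chase 'a': 0 ⇒ 0;  out={3}∪out(0)={3}
  fail(2) 'ea': from fail(1)=0 chase 'a': 0 ⇒ 10;  out={0}∪out(10)={0,3}
  fail(4) 'bb': from fail(3)=0 chase 'b': 0 ⇒ 3;  out=∅∪out(3)=∅
  fail(8) 'cb': from fail(7)=0 chase 'b': 0 ⇒ 3;  out=∅∪out(3)=∅
  fail(5) 'bbe': from fail(4)=3 chase 'e': 3→0 ⇒ 1;  out=∅∪out(1)=∅
  fail(9) 'cbe': from fail(8)=3 chase 'e': 3→0 ⇒ 1;  out={2}∪out(1)={2}
  fail(6) 'bbeb': from fail(5)=1 chase 'b': 1→0 ⇒ 3;  out={1}∪out(3)={1}

Text stream:
i=0 'a': node 0→10  → match P3@[0:0]
i=1 'a': node 10→10 ·f  → match P3@[1:1]
i=2 'd': node 10→0 ·f
i=3 'd': node 0→0
i=4 'b': node 0→3
i=5 'e': node 3→1 ·f
i=6 'd': node 1→0 ·f
i=7 'c': node 0→7
i=8 'd': node 7→0 ·f
i=9 'c': node 0→7
i=10 'b': node 7→8
i=11 'e': node 8→9  → match P2@[9:11]
i=12 'b': node 9→3 ·f
i=13 'b': node 3→4
i=14 'e': node 4→5
i=15 'b': node 5→6  → match P1@[12:15]
i=16 'e': node 6→1 ·f
i=17 'b': node 1→3 ·f
i=18 'b': node 3→4
i=19 'e': node 4→5
i=20 'b': node 5→6  → match P1@[17:20]

All matches (sorted): [[0,3],[1,3],[11,2],[15,1],[20,1]]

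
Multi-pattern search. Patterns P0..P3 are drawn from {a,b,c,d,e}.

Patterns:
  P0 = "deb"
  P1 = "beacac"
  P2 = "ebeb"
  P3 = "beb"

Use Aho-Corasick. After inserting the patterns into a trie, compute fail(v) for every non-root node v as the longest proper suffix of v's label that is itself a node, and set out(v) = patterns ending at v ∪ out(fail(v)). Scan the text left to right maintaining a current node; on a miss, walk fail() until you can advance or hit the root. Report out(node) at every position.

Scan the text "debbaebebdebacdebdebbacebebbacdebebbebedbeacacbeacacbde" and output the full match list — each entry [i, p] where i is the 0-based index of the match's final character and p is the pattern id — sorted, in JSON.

Build automaton:
Trie nodes:
  n0 'ε': b→4 d→1 e→10
  n1 'd': e→2
  n2 'de': b→3
  n3 'deb': ·  ←P0
  n4 'b': e→5
  n5 'be': a→6 b→14
  n6 'bea': c→7
  n7 'beac': a→8
  n8 'beaca': c→9
  n9 'beacac': ·  ←P1
  n10 'e': b→11
  n11 'eb': e→12
  n12 'ebe': b→13
  n13 'ebeb': ·  ←P2
  n14 'beb': ·  ←P3

Failure links (BFS by depth):
  n1('d'): parent n0 fail=0; on 'd' 0 → fail=0;  out ∅∪∅=∅
  n4('b'): parent n0 fail=0; on 'b' 0 → fail=0;  out ∅∪∅=∅
  n10('e'): parent n0 fail=0; on 'e' 0 → fail=0;  out ∅∪∅=∅
  n2('de'): parent n1 fail=0; on 'e' 0 → fail=10;  out ∅∪∅=∅
  n5('be'): parent n4 fail=0; on 'e' 0 → fail=10;  out ∅∪∅=∅
  n11('eb'): parent n10 fail=0; on 'b' 0 → fail=4;  out ∅∪∅=∅
  n3('deb'): parent n2 fail=10; on 'b' 10 → fail=11;  out {0}∪∅={0}
  n6('bea'): parent n5 fail=10; on 'a' 10→0 → fail=0;  out ∅∪∅=∅
  n12('ebe'): parent n11 fail=4; on 'e' 4 → fail=5;  out ∅∪∅=∅
  n14('beb'): parent n5 fail=10; on 'b' 10 → fail=11;  out {3}∪∅={3}
  n7('beac'): parent n6 fail=0; on 'c' 0 → fail=0;  out ∅∪∅=∅
  n13('ebeb'): parent n12 fail=5; on 'b' 5 → fail=14;  out {2}∪{3}={2,3}
  n8('beaca'): parent n7 fail=0; on 'a' 0 → fail=0;  out ∅∪∅=∅
  n9('beacac'): parent n8 fail=0; on 'c' 0 → fail=0;  out {1}∪∅={1}

Run:
pos 0 'd': at 1
pos 1 'e': at 2
pos 2 'b': at 3  → match P0@[0:2]
pos 3 'b': at 4 ·f
pos 4 'a': at 0 ·f
pos 5 'e': at 10
pos 6 'b': at 11
pos 7 'e': at 12
pos 8 'b': at 13  → match P2@[5:8],P3@[6:8]
pos 9 'd': at 1 ·f
pos 10 'e': at 2
pos 11 'b': at 3  → match P0@[9:11]
pos 12 'a': at 0 ·f
pos 13 'c': at 0
pos 14 'd': at 1
pos 15 'e': at 2
pos 16 'b': at 3  → match P0@[14:16]
pos 17 'd': at 1 ·f
pos 18 'e': at 2
pos 19 'b': at 3  → match P0@[17:19]
pos 20 'b': at 4 ·f
pos 21 'a': at 0 ·f
pos 22 'c': at 0
pos 23 'e': at 10
pos 24 'b': at 11
pos 25 'e': at 12
pos 26 'b': at 13  → match P2@[23:26],P3@[24:26]
pos 27 'b': at 4 ·f
pos 28 'a': at 0 ·f
pos 29 'c': at 0
pos 30 'd': at 1
pos 31 'e': at 2
pos 32 'b': at 3  → match P0@[30:32]
pos 33 'e': at 12 ·f
pos 34 'b': at 13  → match P2@[31:34],P3@[32:34]
pos 35 'b': at 4 ·f
pos 36 'e': at 5
pos 37 'b': at 14  → match P3@[35:37]
pos 38 'e': at 12 ·f
pos 39 'd': at 1 ·f
pos 40 'b': at 4 ·f
pos 41 'e': at 5
pos 42 'a': at 6
pos 43 'c': at 7
pos 44 'a': at 8
pos 45 'c': at 9  → match P1@[40:45]
pos 46 'b': at 4 ·f
pos 47 'e': at 5
pos 48 'a': at 6
pos 49 'c': at 7
pos 50 'a': at 8
pos 51 'c': at 9  → match P1@[46:51]
pos 52 'b': at 4 ·f
pos 53 'd': at 1 ·f
pos 54 'e': at 2

Matches: [[2,0],[8,2],[8,3],[11,0],[16,0],[19,0],[26,2],[26,3],[32,0],[34,2],[34,3],[37,3],[45,1],[51,1]]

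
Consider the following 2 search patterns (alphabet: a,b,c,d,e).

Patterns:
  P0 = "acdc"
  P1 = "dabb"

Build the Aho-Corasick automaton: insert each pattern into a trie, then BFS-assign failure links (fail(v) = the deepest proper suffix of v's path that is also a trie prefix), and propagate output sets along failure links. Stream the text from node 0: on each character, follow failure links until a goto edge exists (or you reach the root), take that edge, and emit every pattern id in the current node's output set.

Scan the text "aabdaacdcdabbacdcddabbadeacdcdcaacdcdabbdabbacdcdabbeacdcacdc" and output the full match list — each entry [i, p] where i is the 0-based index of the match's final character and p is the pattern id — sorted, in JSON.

Build automaton:
Trie (insert patterns):
  n0 'ε': a→1 d→5
  n1 'a': c→2
  n2 'ac': d→3
  n3 'acd': c→4
  n4 'acdc': ·  [P0 ends]
  n5 'd': a→6
  n6 'da': b→7
  n7 'dab': b→8
  n8 'dabb': ·  [P1 ends]

BFS fail/out derivation:
  n1('a'): parent n0 fail=0; on 'a' 0 → fail=0;  out ∅∪∅=∅
  n5('d'): parent n0 fail=0; on 'd' 0 → fail=0;  out ∅∪∅=∅
  n2('ac'): parent n1 fail=0; on 'c' 0 → fail=0;  out ∅∪∅=∅
  n6('da'): parent n5 fail=0; on 'a' 0 → fail=1;  out ∅∪∅=∅
  n3('acd'): parent n2 fail=0; on 'd' 0 → fail=5;  out ∅∪∅=∅
  n7('dab'): parent n6 fail=1; on 'b' 1→0 → fail=0;  out ∅∪∅=∅
  n4('acdc'): parent n3 fail=5; on 'c' 5→0 → fail=0;  out {0}∪∅={0}
  n8('dabb'): parent n7 fail=0; on 'b' 0 → fail=0;  out {1}∪∅={1}

Text stream:
pos 0 'a': at 1
pos 1 'a': at 1 (fail-walked)
pos 2 'b': at 0 (fail-walked)
pos 3 'd': at 5
pos 4 'a': at 6
pos 5 'a': at 1 (fail-walked)
pos 6 'c': at 2
pos 7 'd': at 3
pos 8 'c': at 4  emit P0@[5:8]
pos 9 'd': at 5 (fail-walked)
pos 10 'a': at 6
pos 11 'b': at 7
pos 12 'b': at 8  emit P1@[9:12]
pos 13 'a': at 1 (fail-walked)
pos 14 'c': at 2
pos 15 'd': at 3
pos 16 'c': at 4  emit P0@[13:16]
pos 17 'd': at 5 (fail-walked)
pos 18 'd': at 5 (fail-walked)
pos 19 'a': at 6
pos 20 'b': at 7
pos 21 'b': at 8  emit P1@[18:21]
pos 22 'a': at 1 (fail-walked)
pos 23 'd': at 5 (fail-walked)
pos 24 'e': at 0 (fail-walked)
pos 25 'a': at 1
pos 26 'c': at 2
pos 27 'd': at 3
pos 28 'c': at 4  emit P0@[25:28]
pos 29 'd': at 5 (fail-walked)
pos 30 'c': at 0 (fail-walked)
pos 31 'a': at 1
pos 32 'a': at 1 (fail-walked)
pos 33 'c': at 2
pos 34 'd': at 3
pos 35 'c': at 4  emit P0@[32:35]
pos 36 'd': at 5 (fail-walked)
pos 37 'a': at 6
pos 38 'b': at 7
pos 39 'b': at 8  emit P1@[36:39]
pos 40 'd': at 5 (fail-walked)
pos 41 'a': at 6
pos 42 'b': at 7
pos 43 'b': at 8  emit P1@[40:43]
pos 44 'a': at 1 (fail-walked)
pos 45 'c': at 2
pos 46 'd': at 3
pos 47 'c': at 4  emit P0@[44:47]
pos 48 'd': at 5 (fail-walked)
pos 49 'a': at 6
pos 50 'b': at 7
pos 51 'b': at 8  emit P1@[48:51]
pos 52 'e': at 0 (fail-walked)
pos 53 'a': at 1
pos 54 'c': at 2
pos 55 'd': at 3
pos 56 'c': at 4  emit P0@[53:56]
pos 57 'a': at 1 (fail-walked)
pos 58 'c': at 2
pos 59 'd': at 3
pos 60 'c': at 4  emit P0@[57:60]

All matches (sorted): [[8,0],[12,1],[16,0],[21,1],[28,0],[35,0],[39,1],[43,1],[47,0],[51,1],[56,0],[60,0]]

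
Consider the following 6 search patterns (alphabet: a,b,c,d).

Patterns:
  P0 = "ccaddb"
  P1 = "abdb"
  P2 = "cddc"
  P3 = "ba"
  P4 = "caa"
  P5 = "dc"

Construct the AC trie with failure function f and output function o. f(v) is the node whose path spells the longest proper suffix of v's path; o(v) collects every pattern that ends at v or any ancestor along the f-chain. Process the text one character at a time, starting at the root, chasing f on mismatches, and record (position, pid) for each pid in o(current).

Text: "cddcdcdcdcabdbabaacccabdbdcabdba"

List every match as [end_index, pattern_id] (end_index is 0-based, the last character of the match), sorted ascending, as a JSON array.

Build:
Trie nodes:
  n0 'ε': a→7 b→14 c→1 d→18
  n1 'c': a→16 c→2 d→11
  n2 'cc': a→3
  n3 'cca': d→4
  n4 'ccad': d→5
  n5 'ccadd': b→6
  n6 'ccaddb': ·  ←P0
  n7 'a': b→8
  n8 'ab': d→9
  n9 'abd': b→10
  n10 'abdb': ·  ←P1
  n11 'cd': d→12
  n12 'cdd': c→13
  n13 'cddc': ·  ←P2
  n14 'b': a→15
  n15 'ba': ·  ←P3
  n16 'ca': a→17
  n17 'caa': ·  ←P4
  n18 'd': c→19
  n19 'dc': ·  ←P5

Failure links (BFS by depth):
  fail(1) 'c': from fail(0)=0 chase 'c': 0 ⇒ 0;  out=∅∪out(0)=∅
  fail(7) 'a': from fail(0)=0 chase 'a': 0 ⇒ 0;  out=∅∪out(0)=∅
  fail(14) 'b': from fail(0)=0 chase 'b': 0 ⇒ 0;  out=∅∪out(0)=∅
  fail(18) 'd': from fail(0)=0 chase 'd': 0 ⇒ 0;  out=∅∪out(0)=∅
  fail(2) 'cc': from fail(1)=0 chase 'c': 0 ⇒ 1;  out=∅∪out(1)=∅
  fail(8) 'ab': from fail(7)=0 chase 'b': 0 ⇒ 14;  out=∅∪out(14)=∅
  fail(11) 'cd': from fail(1)=0 chase 'd': 0 ⇒ 18;  out=∅∪out(18)=∅
  fail(15) 'ba': from fail(14)=0 chase 'a': 0 ⇒ 7;  out={3}∪out(7)={3}
  fail(16) 'ca': from fail(1)=0 chase 'a': 0 ⇒ 7;  out=∅∪out(7)=∅
  fail(19) 'dc': from fail(18)=0 chase 'c': 0 ⇒ 1;  out={5}∪out(1)={5}
  fail(3) 'cca': from fail(2)=1 chase 'a': 1 ⇒ 16;  out=∅∪out(16)=∅
  fail(9) 'abd': from fail(8)=14 chase 'd': 14→0 ⇒ 18;  out=∅∪out(18)=∅
  fail(12) 'cdd': from fail(11)=18 chase 'd': 18→0 ⇒ 18;  out=∅∪out(18)=∅
  fail(17) 'caa': from fail(16)=7 chase 'a': 7→0 ⇒ 7;  out={4}∪out(7)={4}
  fail(4) 'ccad': from fail(3)=16 chase 'd': 16→7→0 ⇒ 18;  out=∅∪out(18)=∅
  fail(10) 'abdb': from fail(9)=18 chase 'b': 18→0 ⇒ 14;  out={1}∪out(14)={1}
  fail(13) 'cddc': from fail(12)=18 chase 'c': 18 ⇒ 19;  out={2}∪out(19)={2,5}
  fail(5) 'ccadd': from fail(4)=18 chase 'd': 18→0 ⇒ 18;  out=∅∪out(18)=∅
  fail(6) 'ccaddb': from fail(5)=18 chase 'b': 18→0 ⇒ 14;  out={0}∪out(14)={0}

Scan:
i=0 'c': node 0→1
i=1 'd': node 1→11
i=2 'd': node 11→12
i=3 'c': node 12→13  ** P2@[0:3],P5@[2:3]
i=4 'd': node 13→11 (fail-walked)
i=5 'c': node 11→19 (fail-walked)  ** P5@[4:5]
i=6 'd': node 19→11 (fail-walked)
i=7 'c': node 11→19 (fail-walked)  ** P5@[6:7]
i=8 'd': node 19→11 (fail-walked)
i=9 'c': node 11→19 (fail-walked)  ** P5@[8:9]
i=10 'a': node 19→16 (fail-walked)
i=11 'b': node 16→8 (fail-walked)
i=12 'd': node 8→9
i=13 'b': node 9→10  ** P1@[10:13]
i=14 'a': node 10→15 (fail-walked)  ** P3@[13:14]
i=15 'b': node 15→8 (fail-walked)
i=16 'a': node 8→15 (fail-walked)  ** P3@[15:16]
i=17 'a': node 15→7 (fail-walked)
i=18 'c': node 7→1 (fail-walked)
i=19 'c': node 1→2
i=20 'c': node 2→2 (fail-walked)
i=21 'a': node 2→3
i=22 'b': node 3→8 (fail-walked)
i=23 'd': node 8→9
i=24 'b': node 9→10  ** P1@[21:24]
i=25 'd': node 10→18 (fail-walked)
i=26 'c': node 18→19  ** P5@[25:26]
i=27 'a': node 19→16 (fail-walked)
i=28 'b': node 16→8 (fail-walked)
i=29 'd': node 8→9
i=30 'b': node 9→10  ** P1@[27:30]
i=31 'a': node 10→15 (fail-walked)  ** P3@[30:31]

Matches: [[3,2],[3,5],[5,5],[7,5],[9,5],[13,1],[14,3],[16,3],[24,1],[26,5],[30,1],[31,3]]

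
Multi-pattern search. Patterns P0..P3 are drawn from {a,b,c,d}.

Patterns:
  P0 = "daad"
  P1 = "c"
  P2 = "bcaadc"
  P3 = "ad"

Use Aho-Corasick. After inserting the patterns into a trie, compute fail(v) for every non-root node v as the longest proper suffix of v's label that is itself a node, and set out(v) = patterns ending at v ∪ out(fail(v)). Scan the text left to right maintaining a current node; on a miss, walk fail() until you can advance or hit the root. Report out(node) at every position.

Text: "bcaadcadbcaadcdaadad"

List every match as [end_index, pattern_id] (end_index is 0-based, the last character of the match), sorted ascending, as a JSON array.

Build automaton:
Trie (insert patterns):
  n0 'ε': a→12 b→6 c→5 d→1
  n1 'd': a→2
  n2 'da': a→3
  n3 'daa': d→4
  n4 'daad': ·  [P0 ends]
  n5 'c': ·  [P1 ends]
  n6 'b': c→7
  n7 'bc': a→8
  n8 'bca': a→9
  n9 'bcaa': d→10
  n10 'bcaad': c→11
  n11 'bcaadc': ·  [P2 ends]
  n12 'a': d→13
  n13 'ad': ·  [P3 ends]

Failure links (BFS by depth):
  n1('d'): parent n0 fail=0; on 'd' 0 → fail=0;  out ∅∪∅=∅
  n5('c'): parent n0 fail=0; on 'c' 0 → fail=0;  out {1}∪∅={1}
  n6('b'): parent n0 fail=0; on 'b' 0 → fail=0;  out ∅∪∅=∅
  n12('a'): parent n0 fail=0; on 'a' 0 → fail=0;  out ∅∪∅=∅
  n2('da'): parent n1 fail=0; on 'a' 0 → fail=12;  out ∅∪∅=∅
  n7('bc'): parent n6 fail=0; on 'c' 0 → fail=5;  out ∅∪{1}={1}
  n13('ad'): parent n12 fail=0; on 'd' 0 → fail=1;  out {3}∪∅={3}
  n3('daa'): parent n2 fail=12; on 'a' 12→0 → fail=12;  out ∅∪∅=∅
  n8('bca'): parent n7 fail=5; on 'a' 5→0 → fail=12;  out ∅∪∅=∅
  n4('daad'): parent n3 fail=12; on 'd' 12 → fail=13;  out {0}∪{3}={0,3}
  n9('bcaa'): parent n8 fail=12; on 'a' 12→0 → fail=12;  out ∅∪∅=∅
  n10('bcaad'): parent n9 fail=12; on 'd' 12 → fail=13;  out ∅∪{3}={3}
  n11('bcaadc'): parent n10 fail=13; on 'c' 13→1→0 → fail=5;  out {2}∪{1}={1,2}

Run:
i=0 'b': node 0→6
i=1 'c': node 6→7  emit P1@[1:1]
i=2 'a': node 7→8
i=3 'a': node 8→9
i=4 'd': node 9→10  emit P3@[3:4]
i=5 'c': node 10→11  emit P1@[5:5],P2@[0:5]
i=6 'a': node 11→12 (via fail)
i=7 'd': node 12→13  emit P3@[6:7]
i=8 'b': node 13→6 (via fail)
i=9 'c': node 6→7  emit P1@[9:9]
i=10 'a': node 7→8
i=11 'a': node 8→9
i=12 'd': node 9→10  emit P3@[11:12]
i=13 'c': node 10→11  emit P1@[13:13],P2@[8:13]
i=14 'd': node 11→1 (via fail)
i=15 'a': node 1→2
i=16 'a': node 2→3
i=17 'd': node 3→4  emit P0@[14:17],P3@[16:17]
i=18 'a': node 4→2 (via fail)
i=19 'd': node 2→13 (via fail)  emit P3@[18:19]

Matches: [[1,1],[4,3],[5,1],[5,2],[7,3],[9,1],[12,3],[13,1],[13,2],[17,0],[17,3],[19,3]]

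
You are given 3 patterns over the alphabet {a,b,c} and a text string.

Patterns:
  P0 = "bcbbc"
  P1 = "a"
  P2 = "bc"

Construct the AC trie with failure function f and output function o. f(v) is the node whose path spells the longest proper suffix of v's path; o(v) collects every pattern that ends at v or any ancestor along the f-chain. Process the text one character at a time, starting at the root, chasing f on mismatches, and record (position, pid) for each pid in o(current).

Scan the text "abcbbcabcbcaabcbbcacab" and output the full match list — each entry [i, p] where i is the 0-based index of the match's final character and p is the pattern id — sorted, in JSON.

Build automaton:
Trie nodes:
  0='ε' goto a→6 b→1
  1='b' goto c→2
  2='bc' goto b→3  [P2 ends]
  3='bcb' goto b→4
  4='bcbb' goto c→5
  5='bcbbc' goto ·  [P0 ends]
  6='a' goto ·  [P1 ends]

BFS fail/out derivation:
  n1('b'): parent n0 fail=0; on 'b' 0 → fail=0;  out ∅∪∅=∅
  n6('a'): parent n0 fail=0; on 'a' 0 → fail=0;  out {1}∪∅={1}
  n2('bc'): parent n1 fail=0; on 'c' 0 → fail=0;  out {2}∪∅={2}
  n3('bcb'): parent n2 fail=0; on 'b' 0 → fail=1;  out ∅∪∅=∅
  n4('bcbb'): parent n3 fail=1; on 'b' 1→0 → fail=1;  out ∅∪∅=∅
  n5('bcbbc'): parent n4 fail=1; on 'c' 1 → fail=2;  out {0}∪{2}={0,2}

Run:
pos 0 'a': at 6  → match P1@[0:0]
pos 1 'b': at 1 (fail-walked)
pos 2 'c': at 2  → match P2@[1:2]
pos 3 'b': at 3
pos 4 'b': at 4
pos 5 'c': at 5  → match P0@[1:5],P2@[4:5]
pos 6 'a': at 6 (fail-walked)  → match P1@[6:6]
pos 7 'b': at 1 (fail-walked)
pos 8 'c': at 2  → match P2@[7:8]
pos 9 'b': at 3
pos 10 'c': at 2 (fail-walked)  → match P2@[9:10]
pos 11 'a': at 6 (fail-walked)  → match P1@[11:11]
pos 12 'a': at 6 (fail-walked)  → match P1@[12:12]
pos 13 'b': at 1 (fail-walked)
pos 14 'c': at 2  → match P2@[13:14]
pos 15 'b': at 3
pos 16 'b': at 4
pos 17 'c': at 5  → match P0@[13:17],P2@[16:17]
pos 18 'a': at 6 (fail-walked)  → match P1@[18:18]
pos 19 'c': at 0 (fail-walked)
pos 20 'a': at 6  → match P1@[20:20]
pos 21 'b': at 1 (fail-walked)

Result: [[0,1],[2,2],[5,0],[5,2],[6,1],[8,2],[10,2],[11,1],[12,1],[14,2],[17,0],[17,2],[18,1],[20,1]]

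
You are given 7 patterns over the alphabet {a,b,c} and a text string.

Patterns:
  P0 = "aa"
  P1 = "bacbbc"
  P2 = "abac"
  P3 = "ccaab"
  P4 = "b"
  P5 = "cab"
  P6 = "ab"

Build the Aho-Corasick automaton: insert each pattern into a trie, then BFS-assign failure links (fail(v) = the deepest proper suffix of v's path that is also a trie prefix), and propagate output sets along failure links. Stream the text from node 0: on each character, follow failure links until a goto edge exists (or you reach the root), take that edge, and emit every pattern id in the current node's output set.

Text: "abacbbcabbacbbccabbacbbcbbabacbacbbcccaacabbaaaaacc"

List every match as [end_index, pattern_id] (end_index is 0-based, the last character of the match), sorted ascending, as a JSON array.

Build automaton:
Trie (insert patterns):
  n0 'ε': a→1 b→3 c→12
  n1 'a': a→2 b→9
  n2 'aa': ·  ←P0
  n3 'b': a→4  ←P4
  n4 'ba': c→5
  n5 'bac': b→6
  n6 'bacb': b→7
  n7 'bacbb': c→8
  n8 'bacbbc': ·  ←P1
  n9 'ab': a→10  ←P6
  n10 'aba': c→11
  n11 'abac': ·  ←P2
  n12 'c': a→17 c→13
  n13 'cc': a→14
  n14 'cca': a→15
  n15 'ccaa': b→16
  n16 'ccaab': ·  ←P3
  n17 'ca': b→18
  n18 'cab': ·  ←P5

BFS fail/out derivation:
  fail(1) 'a': from fail(0)=0 chase 'a': 0 ⇒ 0;  out=∅∪out(0)=∅
  fail(3) 'b': from fail(0)=0 chase 'b': 0 ⇒ 0;  out={4}∪out(0)={4}
  fail(12) 'c': from fail(0)=0 chase 'c': 0 ⇒ 0;  out=∅∪out(0)=∅
  fail(2) 'aa': from fail(1)=0 chase 'a': 0 ⇒ 1;  out={0}∪out(1)={0}
  fail(4) 'ba': from fail(3)=0 chase 'a': 0 ⇒ 1;  out=∅∪out(1)=∅
  fail(9) 'ab': from fail(1)=0 chase 'b': 0 ⇒ 3;  out={6}∪out(3)={4,6}
  fail(13) 'cc': from fail(12)=0 chase 'c': 0 ⇒ 12;  out=∅∪out(12)=∅
  fail(17) 'ca': from fail(12)=0 chase 'a': 0 ⇒ 1;  out=∅∪out(1)=∅
  fail(5) 'bac': from fail(4)=1 chase 'c': 1→0 ⇒ 12;  out=∅∪out(12)=∅
  fail(10) 'aba': from fail(9)=3 chase 'a': 3 ⇒ 4;  out=∅∪out(4)=∅
  fail(14) 'cca': from fail(13)=12 chase 'a': 12 ⇒ 17;  out=∅∪out(17)=∅
  fail(18) 'cab': from fail(17)=1 chase 'b': 1 ⇒ 9;  out={5}∪out(9)={4,5,6}
  fail(6) 'bacb': from fail(5)=12 chase 'b': 12→0 ⇒ 3;  out=∅∪out(3)={4}
  fail(11) 'abac': from fail(10)=4 chase 'c': 4 ⇒ 5;  out={2}∪out(5)={2}
  fail(15) 'ccaa': from fail(14)=17 chase 'a': 17→1 ⇒ 2;  out=∅∪out(2)={0}
  fail(7) 'bacbb': from fail(6)=3 chase 'b': 3→0 ⇒ 3;  out=∅∪out(3)={4}
  fail(16) 'ccaab': from fail(15)=2 chase 'b': 2→1 ⇒ 9;  out={3}∪out(9)={3,4,6}
  fail(8) 'bacbbc': from fail(7)=3 chase 'c': 3→0 ⇒ 12;  out={1}∪out(12)={1}

Text stream:
pos 0 'a': at 1
pos 1 'b': at 9  ** P4@[1:1],P6@[0:1]
pos 2 'a': at 10
pos 3 'c': at 11  ** P2@[0:3]
pos 4 'b': at 6 (via fail)  ** P4@[4:4]
pos 5 'b': at 7  ** P4@[5:5]
pos 6 'c': at 8  ** P1@[1:6]
pos 7 'a': at 17 (via fail)
pos 8 'b': at 18  ** P4@[8:8],P5@[6:8],P6@[7:8]
pos 9 'b': at 3 (via fail)  ** P4@[9:9]
pos 10 'a': at 4
pos 11 'c': at 5
pos 12 'b': at 6  ** P4@[12:12]
pos 13 'b': at 7  ** P4@[13:13]
pos 14 'c': at 8  ** P1@[9:14]
pos 15 'c': at 13 (via fail)
pos 16 'a': at 14
pos 17 'b': at 18 (via fail)  ** P4@[17:17],P5@[15:17],P6@[16:17]
pos 18 'b': at 3 (via fail)  ** P4@[18:18]
pos 19 'a': at 4
pos 20 'c': at 5
pos 21 'b': at 6  ** P4@[21:21]
pos 22 'b': at 7  ** P4@[22:22]
pos 23 'c': at 8  ** P1@[18:23]
pos 24 'b': at 3 (via fail)  ** P4@[24:24]
pos 25 'b': at 3 (via fail)  ** P4@[25:25]
pos 26 'a': at 4
pos 27 'b': at 9 (via fail)  ** P4@[27:27],P6@[26:27]
pos 28 'a': at 10
pos 29 'c': at 11  ** P2@[26:29]
pos 30 'b': at 6 (via fail)  ** P4@[30:30]
pos 31 'a': at 4 (via fail)
pos 32 'c': at 5
pos 33 'b': at 6  ** P4@[33:33]
pos 34 'b': at 7  ** P4@[34:34]
pos 35 'c': at 8  ** P1@[30:35]
pos 36 'c': at 13 (via fail)
pos 37 'c': at 13 (via fail)
pos 38 'a': at 14
pos 39 'a': at 15  ** P0@[38:39]
pos 40 'c': at 12 (via fail)
pos 41 'a': at 17
pos 42 'b': at 18  ** P4@[42:42],P5@[40:42],P6@[41:42]
pos 43 'b': at 3 (via fail)  ** P4@[43:43]
pos 44 'a': at 4
pos 45 'a': at 2 (via fail)  ** P0@[44:45]
pos 46 'a': at 2 (via fail)  ** P0@[45:46]
pos 47 'a': at 2 (via fail)  ** P0@[46:47]
pos 48 'a': at 2 (via fail)  ** P0@[47:48]
pos 49 'c': at 12 (via fail)
pos 50 'c': at 13

Result: [[1,4],[1,6],[3,2],[4,4],[5,4],[6,1],[8,4],[8,5],[8,6],[9,4],[12,4],[13,4],[14,1],[17,4],[17,5],[17,6],[18,4],[21,4],[22,4],[23,1],[24,4],[25,4],[27,4],[27,6],[29,2],[30,4],[33,4],[34,4],[35,1],[39,0],[42,4],[42,5],[42,6],[43,4],[45,0],[46,0],[47,0],[48,0]]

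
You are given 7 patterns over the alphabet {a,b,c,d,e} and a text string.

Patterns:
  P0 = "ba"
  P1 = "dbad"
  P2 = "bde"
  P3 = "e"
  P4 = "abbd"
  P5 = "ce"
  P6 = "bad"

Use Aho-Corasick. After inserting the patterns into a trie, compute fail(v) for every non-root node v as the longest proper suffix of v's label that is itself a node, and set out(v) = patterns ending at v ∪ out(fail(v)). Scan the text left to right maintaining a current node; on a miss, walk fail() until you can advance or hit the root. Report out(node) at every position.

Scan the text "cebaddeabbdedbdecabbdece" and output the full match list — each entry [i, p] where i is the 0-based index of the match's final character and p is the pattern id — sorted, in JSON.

Build:
Trie nodes:
  0='ε' goto a→10 b→1 c→14 d→3 e→9
  1='b' goto a→2 d→7
  2='ba' goto d→16  [P0 ends]
  3='d' goto b→4
  4='db' goto a→5
  5='dba' goto d→6
  6='dbad' goto ·  [P1 ends]
  7='bd' goto e→8
  8='bde' goto ·  [P2 ends]
  9='e' goto ·  [P3 ends]
  10='a' goto b→11
  11='ab' goto b→12
  12='abb' goto d→13
  13='abbd' goto ·  [P4 ends]
  14='c' goto e→15
  15='ce' goto ·  [P5 ends]
  16='bad' goto ·  [P6 ends]

BFS fail/out derivation:
  fail(1) 'b': from fail(0)=0 chase 'b': 0 ⇒ 0;  out=∅∪out(0)=∅
  fail(3) 'd': from fail(0)=0 chase 'd': 0 ⇒ 0;  out=∅∪out(0)=∅
  fail(9) 'e': from fail(0)=0 chase 'e': 0 ⇒ 0;  out={3}∪out(0)={3}
  fail(10) 'a': from fail(0)=0 chase 'a': 0 ⇒ 0;  out=∅∪out(0)=∅
  fail(14) 'c': from fail(0)=0 chase 'c': 0 ⇒ 0;  out=∅∪out(0)=∅
  fail(2) 'ba': from fail(1)=0 chase 'a': 0 ⇒ 10;  out={0}∪out(10)={0}
  fail(4) 'db': from fail(3)=0 chase 'b': 0 ⇒ 1;  out=∅∪out(1)=∅
  fail(7) 'bd': from fail(1)=0 chase 'd': 0 ⇒ 3;  out=∅∪out(3)=∅
  fail(11) 'ab': from fail(10)=0 chase 'b': 0 ⇒ 1;  out=∅∪out(1)=∅
  fail(15) 'ce': from fail(14)=0 chase 'e': 0 ⇒ 9;  out={5}∪out(9)={3,5}
  fail(5) 'dba': from fail(4)=1 chase 'a': 1 ⇒ 2;  out=∅∪out(2)={0}
  fail(8) 'bde': from fail(7)=3 chase 'e': 3→0 ⇒ 9;  out={2}∪out(9)={2,3}
  fail(12) 'abb': from fail(11)=1 chase 'b': 1→0 ⇒ 1;  out=∅∪out(1)=∅
  fail(16) 'bad': from fail(2)=10 chase 'd': 10→0 ⇒ 3;  out={6}∪out(3)={6}
  fail(6) 'dbad': from fail(5)=2 chase 'd': 2 ⇒ 16;  out={1}∪out(16)={1,6}
  fail(13) 'abbd': from fail(12)=1 chase 'd': 1 ⇒ 7;  out={4}∪out(7)={4}

Run:
pos 0 'c': at 14
pos 1 'e': at 15  emit P3@[1:1],P5@[0:1]
pos 2 'b': at 1 (fail-walked)
pos 3 'a': at 2  emit P0@[2:3]
pos 4 'd': at 16  emit P6@[2:4]
pos 5 'd': at 3 (fail-walked)
pos 6 'e': at 9 (fail-walked)  emit P3@[6:6]
pos 7 'a': at 10 (fail-walked)
pos 8 'b': at 11
pos 9 'b': at 12
pos 10 'd': at 13  emit P4@[7:10]
pos 11 'e': at 8 (fail-walked)  emit P2@[9:11],P3@[11:11]
pos 12 'd': at 3 (fail-walked)
pos 13 'b': at 4
pos 14 'd': at 7 (fail-walked)
pos 15 'e': at 8  emit P2@[13:15],P3@[15:15]
pos 16 'c': at 14 (fail-walked)
pos 17 'a': at 10 (fail-walked)
pos 18 'b': at 11
pos 19 'b': at 12
pos 20 'd': at 13  emit P4@[17:20]
pos 21 'e': at 8 (fail-walked)  emit P2@[19:21],P3@[21:21]
pos 22 'c': at 14 (fail-walked)
pos 23 'e': at 15  emit P3@[23:23],P5@[22:23]

All matches (sorted): [[1,3],[1,5],[3,0],[4,6],[6,3],[10,4],[11,2],[11,3],[15,2],[15,3],[20,4],[21,2],[21,3],[23,3],[23,5]]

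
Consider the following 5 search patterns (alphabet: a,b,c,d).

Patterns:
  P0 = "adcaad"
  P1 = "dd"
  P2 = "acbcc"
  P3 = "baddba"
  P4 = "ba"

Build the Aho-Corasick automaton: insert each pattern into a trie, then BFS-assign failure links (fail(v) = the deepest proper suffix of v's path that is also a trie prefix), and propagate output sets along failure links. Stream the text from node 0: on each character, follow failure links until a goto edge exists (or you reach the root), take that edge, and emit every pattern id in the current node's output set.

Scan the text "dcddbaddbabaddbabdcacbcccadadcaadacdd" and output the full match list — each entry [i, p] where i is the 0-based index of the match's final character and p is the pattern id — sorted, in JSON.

Build automaton:
Trie (insert patterns):
  0='ε' goto a→1 b→13 d→7
  1='a' goto c→9 d→2
  2='ad' goto c→3
  3='adc' goto a→4
  4='adca' goto a→5
  5='adcaa' goto d→6
  6='adcaad' goto ·  [P0 ends]
  7='d' goto d→8
  8='dd' goto ·  [P1 ends]
  9='ac' goto b→10
  10='acb' goto c→11
  11='acbc' goto c→12
  12='acbcc' goto ·  [P2 ends]
  13='b' goto a→14
  14='ba' goto d→15  [P4 ends]
  15='bad' goto d→16
  16='badd' goto b→17
  17='baddb' goto a→18
  18='baddba' goto ·  [P3 ends]

BFS fail/out derivation:
  fail(1) 'a': from fail(0)=0 chase 'a': 0 ⇒ 0;  out=∅∪out(0)=∅
  fail(7) 'd': from fail(0)=0 chase 'd': 0 ⇒ 0;  out=∅∪out(0)=∅
  fail(13) 'b': from fail(0)=0 chase 'b': 0 ⇒ 0;  out=∅∪out(0)=∅
  fail(2) 'ad': from fail(1)=0 chase 'd': 0 ⇒ 7;  out=∅∪out(7)=∅
  fail(8) 'dd': from fail(7)=0 chase 'd': 0 ⇒ 7;  out={1}∪out(7)={1}
  fail(9) 'ac': from fail(1)=0 chase 'c': 0 ⇒ 0;  out=∅∪out(0)=∅
  fail(14) 'ba': from fail(13)=0 chase 'a': 0 ⇒ 1;  out={4}∪out(1)={4}
  fail(3) 'adc': from fail(2)=7 chase 'c': 7→0 ⇒ 0;  out=∅∪out(0)=∅
  fail(10) 'acb': from fail(9)=0 chase 'b': 0 ⇒ 13;  out=∅∪out(13)=∅
  fail(15) 'bad': from fail(14)=1 chase 'd': 1 ⇒ 2;  out=∅∪out(2)=∅
  fail(4) 'adca': from fail(3)=0 chase 'a': 0 ⇒ 1;  out=∅∪out(1)=∅
  fail(11) 'acbc': from fail(10)=13 chase 'c': 13→0 ⇒ 0;  out=∅∪out(0)=∅
  fail(16) 'badd': from fail(15)=2 chase 'd': 2→7 ⇒ 8;  out=∅∪out(8)={1}
  fail(5) 'adcaa': from fail(4)=1 chase 'a': 1→0 ⇒ 1;  out=∅∪out(1)=∅
  fail(12) 'acbcc': from fail(11)=0 chase 'c': 0 ⇒ 0;  out={2}∪out(0)={2}
  fail(17) 'baddb': from fail(16)=8 chase 'b': 8→7→0 ⇒ 13;  out=∅∪out(13)=∅
  fail(6) 'adcaad': from fail(5)=1 chase 'd': 1 ⇒ 2;  out={0}∪out(2)={0}
  fail(18) 'baddba': from fail(17)=13 chase 'a': 13 ⇒ 14;  out={3}∪out(14)={3,4}

Text stream:
pos 0 'd': at 7
pos 1 'c': at 0 (via fail)
pos 2 'd': at 7
pos 3 'd': at 8  emit P1@[2:3]
pos 4 'b': at 13 (via fail)
pos 5 'a': at 14  emit P4@[4:5]
pos 6 'd': at 15
pos 7 'd': at 16  emit P1@[6:7]
pos 8 'b': at 17
pos 9 'a': at 18  emit P3@[4:9],P4@[8:9]
pos 10 'b': at 13 (via fail)
pos 11 'a': at 14  emit P4@[10:11]
pos 12 'd': at 15
pos 13 'd': at 16  emit P1@[12:13]
pos 14 'b': at 17
pos 15 'a': at 18  emit P3@[10:15],P4@[14:15]
pos 16 'b': at 13 (via fail)
pos 17 'd': at 7 (via fail)
pos 18 'c': at 0 (via fail)
pos 19 'a': at 1
pos 20 'c': at 9
pos 21 'b': at 10
pos 22 'c': at 11
pos 23 'c': at 12  emit P2@[19:23]
pos 24 'c': at 0 (via fail)
pos 25 'a': at 1
pos 26 'd': at 2
pos 27 'a': at 1 (via fail)
pos 28 'd': at 2
pos 29 'c': at 3
pos 30 'a': at 4
pos 31 'a': at 5
pos 32 'd': at 6  emit P0@[27:32]
pos 33 'a': at 1 (via fail)
pos 34 'c': at 9
pos 35 'd': at 7 (via fail)
pos 36 'd': at 8  emit P1@[35:36]

Result: [[3,1],[5,4],[7,1],[9,3],[9,4],[11,4],[13,1],[15,3],[15,4],[23,2],[32,0],[36,1]]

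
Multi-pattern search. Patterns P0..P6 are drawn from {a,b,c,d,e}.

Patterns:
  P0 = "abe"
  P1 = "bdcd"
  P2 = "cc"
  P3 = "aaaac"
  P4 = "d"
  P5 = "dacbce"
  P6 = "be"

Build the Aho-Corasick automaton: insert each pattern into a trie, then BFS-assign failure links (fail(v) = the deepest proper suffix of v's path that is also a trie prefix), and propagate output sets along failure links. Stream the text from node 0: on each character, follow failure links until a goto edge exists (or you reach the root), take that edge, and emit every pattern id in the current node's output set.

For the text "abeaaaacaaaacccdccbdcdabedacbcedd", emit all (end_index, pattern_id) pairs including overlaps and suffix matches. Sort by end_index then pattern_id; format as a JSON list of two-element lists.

Build automaton:
Trie (insert patterns):
  n0 'ε': a→1 b→4 c→8 d→14
  n1 'a': a→10 b→2
  n2 'ab': e→3
  n3 'abe': ·  ←P0
  n4 'b': d→5 e→20
  n5 'bd': c→6
  n6 'bdc': d→7
  n7 'bdcd': ·  ←P1
  n8 'c': c→9
  n9 'cc': ·  ←P2
  n10 'aa': a→11
  n11 'aaa': a→12
  n12 'aaaa': c→13
  n13 'aaaac': ·  ←P3
  n14 'd': a→15  ←P4
  n15 'da': c→16
  n16 'dac': b→17
  n17 'dacb': c→18
  n18 'dacbc': e→19
  n19 'dacbce': ·  ←P5
  n20 'be': ·  ←P6

Failure links (BFS by depth):
  n1('a'): parent n0 fail=0; on 'a' 0 → fail=0;  out ∅∪∅=∅
  n4('b'): parent n0 fail=0; on 'b' 0 → fail=0;  out ∅∪∅=∅
  n8('c'): parent n0 fail=0; on 'c' 0 → fail=0;  out ∅∪∅=∅
  n14('d'): parent n0 fail=0; on 'd' 0 → fail=0;  out {4}∪∅={4}
  n2('ab'): parent n1 fail=0; on 'b' 0 → fail=4;  out ∅∪∅=∅
  n5('bd'): parent n4 fail=0; on 'd' 0 → fail=14;  out ∅∪{4}={4}
  n9('cc'): parent n8 fail=0; on 'c' 0 → fail=8;  out {2}∪∅={2}
  n10('aa'): parent n1 fail=0; on 'a' 0 → fail=1;  out ∅∪∅=∅
  n15('da'): parent n14 fail=0; on 'a' 0 → fail=1;  out ∅∪∅=∅
  n20('be'): parent n4 fail=0; on 'e' 0 → fail=0;  out {6}∪∅={6}
  n3('abe'): parent n2 fail=4; on 'e' 4 → fail=20;  out {0}∪{6}={0,6}
  n6('bdc'): parent n5 fail=14; on 'c' 14→0 → fail=8;  out ∅∪∅=∅
  n11('aaa'): parent n10 fail=1; on 'a' 1 → fail=10;  out ∅∪∅=∅
  n16('dac'): parent n15 fail=1; on 'c' 1→0 → fail=8;  out ∅∪∅=∅
  n7('bdcd'): parent n6 fail=8; on 'd' 8→0 → fail=14;  out {1}∪{4}={1,4}
  n12('aaaa'): parent n11 fail=10; on 'a' 10 → fail=11;  out ∅∪∅=∅
  n17('dacb'): parent n16 fail=8; on 'b' 8→0 → fail=4;  out ∅∪∅=∅
  n13('aaaac'): parent n12 fail=11; on 'c' 11→10→1→0 → fail=8;  out {3}∪∅={3}
  n18('dacbc'): parent n17 fail=4; on 'c' 4→0 → fail=8;  out ∅∪∅=∅
  n19('dacbce'): parent n18 fail=8; on 'e' 8→0 → fail=0;  out {5}∪∅={5}

Run:
pos 0 'a': at 1
pos 1 'b': at 2
pos 2 'e': at 3  ** P0@[0:2],P6@[1:2]
pos 3 'a': at 1 ·f
pos 4 'a': at 10
pos 5 'a': at 11
pos 6 'a': at 12
pos 7 'c': at 13  ** P3@[3:7]
pos 8 'a': at 1 ·f
pos 9 'a': at 10
pos 10 'a': at 11
pos 11 'a': at 12
pos 12 'c': at 13  ** P3@[8:12]
pos 13 'c': at 9 ·f  ** P2@[12:13]
pos 14 'c': at 9 ·f  ** P2@[13:14]
pos 15 'd': at 14 ·f  ** P4@[15:15]
pos 16 'c': at 8 ·f
pos 17 'c': at 9  ** P2@[16:17]
pos 18 'b': at 4 ·f
pos 19 'd': at 5  ** P4@[19:19]
pos 20 'c': at 6
pos 21 'd': at 7  ** P1@[18:21],P4@[21:21]
pos 22 'a': at 15 ·f
pos 23 'b': at 2 ·f
pos 24 'e': at 3  ** P0@[22:24],P6@[23:24]
pos 25 'd': at 14 ·f  ** P4@[25:25]
pos 26 'a': at 15
pos 27 'c': at 16
pos 28 'b': at 17
pos 29 'c': at 18
pos 30 'e': at 19  ** P5@[25:30]
pos 31 'd': at 14 ·f  ** P4@[31:31]
pos 32 'd': at 14 ·f  ** P4@[32:32]

Result: [[2,0],[2,6],[7,3],[12,3],[13,2],[14,2],[15,4],[17,2],[19,4],[21,1],[21,4],[24,0],[24,6],[25,4],[30,5],[31,4],[32,4]]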